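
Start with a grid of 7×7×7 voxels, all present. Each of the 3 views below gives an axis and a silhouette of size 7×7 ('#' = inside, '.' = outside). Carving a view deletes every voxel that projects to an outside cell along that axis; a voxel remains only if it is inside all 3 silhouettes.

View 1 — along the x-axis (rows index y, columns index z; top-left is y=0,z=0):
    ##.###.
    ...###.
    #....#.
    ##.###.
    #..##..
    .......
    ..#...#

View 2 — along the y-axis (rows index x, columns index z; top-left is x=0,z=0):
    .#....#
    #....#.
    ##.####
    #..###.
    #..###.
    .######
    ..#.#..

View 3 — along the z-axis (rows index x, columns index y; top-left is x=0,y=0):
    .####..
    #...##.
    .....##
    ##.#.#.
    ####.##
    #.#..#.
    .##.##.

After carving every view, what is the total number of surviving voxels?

start: 7×7×7 = 343 voxels
  1. axis=0 (YZ plane), |mask|=20  ⇒  voxels=140
  2. axis=1 (XZ plane), |mask|=26  ⇒  voxels=83
  3. axis=2 (XY plane), |mask|=26  ⇒  voxels=36

voxel count = 36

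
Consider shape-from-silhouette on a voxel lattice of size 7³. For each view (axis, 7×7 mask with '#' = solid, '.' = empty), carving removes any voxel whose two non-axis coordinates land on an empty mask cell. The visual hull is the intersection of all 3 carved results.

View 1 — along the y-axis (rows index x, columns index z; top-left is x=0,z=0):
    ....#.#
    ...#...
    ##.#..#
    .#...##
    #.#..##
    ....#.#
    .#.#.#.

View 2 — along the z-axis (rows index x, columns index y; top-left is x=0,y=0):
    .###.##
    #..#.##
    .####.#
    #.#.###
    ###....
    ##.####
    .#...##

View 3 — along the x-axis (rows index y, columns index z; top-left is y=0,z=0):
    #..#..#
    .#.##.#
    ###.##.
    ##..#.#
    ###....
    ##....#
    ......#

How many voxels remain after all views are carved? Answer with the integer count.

remaining voxels: 42

full grid |V| = 343
  1. axis=1 (XZ plane), |mask|=19  ⇒  voxels=133
  2. axis=2 (XY plane), |mask|=31  ⇒  voxels=82
  3. axis=0 (YZ plane), |mask|=23  ⇒  voxels=42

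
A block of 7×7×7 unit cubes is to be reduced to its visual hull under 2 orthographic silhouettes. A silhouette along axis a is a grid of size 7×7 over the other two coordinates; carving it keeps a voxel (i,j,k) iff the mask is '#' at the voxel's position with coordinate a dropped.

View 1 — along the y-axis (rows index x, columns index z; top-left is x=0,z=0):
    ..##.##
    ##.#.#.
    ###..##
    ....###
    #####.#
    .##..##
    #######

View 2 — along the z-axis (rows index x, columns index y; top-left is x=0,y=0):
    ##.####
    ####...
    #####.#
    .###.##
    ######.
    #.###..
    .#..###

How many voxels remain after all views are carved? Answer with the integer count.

initial block: 7^3 = 343
carve view 1 (along y, XZ-mask fill 33/49): 231 voxels remain
carve view 2 (along z, XY-mask fill 35/49): 165 voxels remain

remaining voxels: 165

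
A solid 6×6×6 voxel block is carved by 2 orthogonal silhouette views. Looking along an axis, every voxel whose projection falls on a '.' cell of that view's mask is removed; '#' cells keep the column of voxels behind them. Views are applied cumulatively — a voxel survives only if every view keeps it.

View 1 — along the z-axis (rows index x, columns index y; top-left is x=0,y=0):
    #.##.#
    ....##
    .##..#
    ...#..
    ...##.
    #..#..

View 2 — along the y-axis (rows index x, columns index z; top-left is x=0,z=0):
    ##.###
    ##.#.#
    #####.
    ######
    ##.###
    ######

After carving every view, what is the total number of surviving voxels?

initial block: 6^3 = 216
after view 1 [z-axis, 14 of 36 cells solid] → remaining = 84
after view 2 [y-axis, 31 of 36 cells solid] → remaining = 71

remaining voxels: 71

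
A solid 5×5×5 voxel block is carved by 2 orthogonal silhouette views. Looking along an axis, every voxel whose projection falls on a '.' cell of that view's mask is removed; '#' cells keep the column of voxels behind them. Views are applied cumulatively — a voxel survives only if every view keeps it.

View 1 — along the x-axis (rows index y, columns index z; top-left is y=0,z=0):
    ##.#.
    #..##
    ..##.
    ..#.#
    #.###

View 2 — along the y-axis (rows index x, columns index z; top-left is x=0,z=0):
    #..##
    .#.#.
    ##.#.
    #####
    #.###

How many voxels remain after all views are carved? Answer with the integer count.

initial block: 5^3 = 125
  1. axis=0 (YZ plane), |mask|=14  ⇒  voxels=70
  2. axis=1 (XZ plane), |mask|=17  ⇒  voxels=50

voxel count = 50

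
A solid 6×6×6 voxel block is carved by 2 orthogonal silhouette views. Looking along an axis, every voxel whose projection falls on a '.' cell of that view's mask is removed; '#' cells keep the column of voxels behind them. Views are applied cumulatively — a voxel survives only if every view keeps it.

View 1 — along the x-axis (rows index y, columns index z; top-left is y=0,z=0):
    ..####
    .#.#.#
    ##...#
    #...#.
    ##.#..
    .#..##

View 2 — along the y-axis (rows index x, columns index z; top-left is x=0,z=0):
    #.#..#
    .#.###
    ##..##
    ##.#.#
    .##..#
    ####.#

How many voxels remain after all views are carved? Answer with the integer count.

full grid |V| = 216
carve view 1 (along x, YZ-mask fill 18/36): 108 voxels remain
carve view 2 (along y, XZ-mask fill 23/36): 74 voxels remain

74 voxels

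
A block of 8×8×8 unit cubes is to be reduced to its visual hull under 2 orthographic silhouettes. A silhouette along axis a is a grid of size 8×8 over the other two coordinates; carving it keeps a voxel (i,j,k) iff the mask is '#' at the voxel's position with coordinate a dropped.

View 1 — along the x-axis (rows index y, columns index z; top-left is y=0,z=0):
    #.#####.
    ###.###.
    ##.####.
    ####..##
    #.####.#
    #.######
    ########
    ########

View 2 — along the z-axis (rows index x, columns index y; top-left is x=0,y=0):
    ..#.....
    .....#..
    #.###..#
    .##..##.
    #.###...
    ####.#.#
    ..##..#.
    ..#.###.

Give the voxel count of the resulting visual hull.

remaining voxels: 182

before carving: 512 voxels (8×8×8)
carve view 1 (along x, YZ-mask fill 53/64): 424 voxels remain
carve view 2 (along z, XY-mask fill 28/64): 182 voxels remain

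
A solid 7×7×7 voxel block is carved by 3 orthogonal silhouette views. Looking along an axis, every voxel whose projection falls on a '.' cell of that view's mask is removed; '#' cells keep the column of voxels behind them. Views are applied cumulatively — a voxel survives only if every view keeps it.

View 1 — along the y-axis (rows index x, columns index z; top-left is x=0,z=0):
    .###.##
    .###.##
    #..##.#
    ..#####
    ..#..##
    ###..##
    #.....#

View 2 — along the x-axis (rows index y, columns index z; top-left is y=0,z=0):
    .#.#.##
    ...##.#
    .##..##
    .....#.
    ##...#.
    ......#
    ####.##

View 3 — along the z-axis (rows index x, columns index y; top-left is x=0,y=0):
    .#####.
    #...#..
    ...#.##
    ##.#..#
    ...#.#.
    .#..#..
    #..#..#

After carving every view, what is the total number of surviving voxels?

full grid |V| = 343
step 1: project along y, AND mask (29/49) → |grid| = 203
step 2: project along x, AND mask (22/49) → |grid| = 102
step 3: project along z, AND mask (21/49) → |grid| = 40

voxel count = 40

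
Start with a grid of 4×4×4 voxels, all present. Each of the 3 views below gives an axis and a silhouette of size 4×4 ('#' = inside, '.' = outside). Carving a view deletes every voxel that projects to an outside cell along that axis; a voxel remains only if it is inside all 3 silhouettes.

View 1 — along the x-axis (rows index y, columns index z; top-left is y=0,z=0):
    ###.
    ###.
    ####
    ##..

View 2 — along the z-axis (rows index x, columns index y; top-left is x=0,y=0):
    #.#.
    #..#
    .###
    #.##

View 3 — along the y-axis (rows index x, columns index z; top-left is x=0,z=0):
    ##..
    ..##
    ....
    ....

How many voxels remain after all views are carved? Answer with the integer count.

|visual hull| = 5

before carving: 64 voxels (4×4×4)
step 1: project along x, AND mask (12/16) → |grid| = 48
step 2: project along z, AND mask (10/16) → |grid| = 30
step 3: project along y, AND mask (4/16) → |grid| = 5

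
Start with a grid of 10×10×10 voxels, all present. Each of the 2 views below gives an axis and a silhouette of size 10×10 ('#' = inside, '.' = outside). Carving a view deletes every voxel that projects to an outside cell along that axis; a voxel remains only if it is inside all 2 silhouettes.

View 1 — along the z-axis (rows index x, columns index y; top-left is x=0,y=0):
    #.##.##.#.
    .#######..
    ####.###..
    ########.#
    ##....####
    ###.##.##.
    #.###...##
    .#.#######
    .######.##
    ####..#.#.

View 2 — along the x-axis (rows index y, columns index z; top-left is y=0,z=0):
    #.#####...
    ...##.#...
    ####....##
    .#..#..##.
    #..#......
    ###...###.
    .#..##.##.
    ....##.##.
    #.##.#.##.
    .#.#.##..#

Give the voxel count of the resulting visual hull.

full grid |V| = 1000
step 1: project along z, AND mask (70/100) → |grid| = 700
step 2: project along x, AND mask (47/100) → |grid| = 331

|visual hull| = 331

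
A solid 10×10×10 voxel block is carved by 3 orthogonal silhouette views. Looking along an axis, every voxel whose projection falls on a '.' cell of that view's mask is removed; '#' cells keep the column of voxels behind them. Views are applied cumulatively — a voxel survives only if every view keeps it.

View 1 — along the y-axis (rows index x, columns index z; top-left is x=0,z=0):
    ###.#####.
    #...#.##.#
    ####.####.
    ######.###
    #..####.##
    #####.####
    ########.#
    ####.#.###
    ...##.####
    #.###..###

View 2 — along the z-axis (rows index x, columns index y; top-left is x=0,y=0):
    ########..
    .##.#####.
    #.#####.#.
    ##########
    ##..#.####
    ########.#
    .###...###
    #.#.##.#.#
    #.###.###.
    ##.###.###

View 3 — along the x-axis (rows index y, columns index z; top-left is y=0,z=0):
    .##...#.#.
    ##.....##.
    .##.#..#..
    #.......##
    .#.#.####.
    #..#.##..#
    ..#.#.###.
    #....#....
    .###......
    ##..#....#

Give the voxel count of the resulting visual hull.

before carving: 1000 voxels (10×10×10)
[1] y-view keeps 76 columns → grid now 760
[2] z-view keeps 75 columns → grid now 575
[3] x-view keeps 40 columns → grid now 228

228 voxels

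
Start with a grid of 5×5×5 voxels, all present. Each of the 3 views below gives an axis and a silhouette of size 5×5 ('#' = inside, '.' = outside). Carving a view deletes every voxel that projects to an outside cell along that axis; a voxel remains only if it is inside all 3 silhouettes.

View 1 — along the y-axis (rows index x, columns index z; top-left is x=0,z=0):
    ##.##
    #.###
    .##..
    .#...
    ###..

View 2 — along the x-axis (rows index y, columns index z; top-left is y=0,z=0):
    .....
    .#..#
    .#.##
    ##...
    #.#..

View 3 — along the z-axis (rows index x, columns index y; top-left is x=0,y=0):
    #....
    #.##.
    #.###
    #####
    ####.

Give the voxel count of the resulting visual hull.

13 voxels

before carving: 125 voxels (5×5×5)
step 1: project along y, AND mask (14/25) → |grid| = 70
step 2: project along x, AND mask (9/25) → |grid| = 27
step 3: project along z, AND mask (17/25) → |grid| = 13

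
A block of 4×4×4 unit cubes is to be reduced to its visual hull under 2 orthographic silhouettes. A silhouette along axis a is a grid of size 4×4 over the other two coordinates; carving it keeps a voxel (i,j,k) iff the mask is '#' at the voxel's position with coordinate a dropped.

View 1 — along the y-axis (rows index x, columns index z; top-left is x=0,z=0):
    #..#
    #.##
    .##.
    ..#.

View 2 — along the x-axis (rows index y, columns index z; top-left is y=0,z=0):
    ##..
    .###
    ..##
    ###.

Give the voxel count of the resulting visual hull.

|visual hull| = 20

start: 4×4×4 = 64 voxels
after view 1 [y-axis, 8 of 16 cells solid] → remaining = 32
after view 2 [x-axis, 10 of 16 cells solid] → remaining = 20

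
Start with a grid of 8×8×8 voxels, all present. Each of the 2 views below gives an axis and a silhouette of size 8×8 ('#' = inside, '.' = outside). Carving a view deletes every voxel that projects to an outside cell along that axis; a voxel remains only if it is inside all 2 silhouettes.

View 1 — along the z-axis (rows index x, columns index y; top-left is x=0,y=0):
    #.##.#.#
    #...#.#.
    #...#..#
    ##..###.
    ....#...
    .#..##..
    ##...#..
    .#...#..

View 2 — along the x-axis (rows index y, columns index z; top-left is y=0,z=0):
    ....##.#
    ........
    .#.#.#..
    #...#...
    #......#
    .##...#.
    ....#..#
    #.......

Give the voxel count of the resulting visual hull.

voxel count = 51

initial block: 8^3 = 512
[1] z-view keeps 25 columns → grid now 200
[2] x-view keeps 16 columns → grid now 51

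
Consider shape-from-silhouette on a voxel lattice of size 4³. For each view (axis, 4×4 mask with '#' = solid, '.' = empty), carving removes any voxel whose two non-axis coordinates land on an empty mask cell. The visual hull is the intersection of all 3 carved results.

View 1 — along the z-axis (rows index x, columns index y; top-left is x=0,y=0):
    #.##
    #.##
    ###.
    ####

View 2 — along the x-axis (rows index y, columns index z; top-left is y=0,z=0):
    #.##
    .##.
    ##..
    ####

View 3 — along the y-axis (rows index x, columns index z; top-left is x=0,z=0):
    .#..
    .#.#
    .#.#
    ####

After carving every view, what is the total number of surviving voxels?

20 voxels

before carving: 64 voxels (4×4×4)
after view 1 [z-axis, 13 of 16 cells solid] → remaining = 52
after view 2 [x-axis, 11 of 16 cells solid] → remaining = 36
after view 3 [y-axis, 9 of 16 cells solid] → remaining = 20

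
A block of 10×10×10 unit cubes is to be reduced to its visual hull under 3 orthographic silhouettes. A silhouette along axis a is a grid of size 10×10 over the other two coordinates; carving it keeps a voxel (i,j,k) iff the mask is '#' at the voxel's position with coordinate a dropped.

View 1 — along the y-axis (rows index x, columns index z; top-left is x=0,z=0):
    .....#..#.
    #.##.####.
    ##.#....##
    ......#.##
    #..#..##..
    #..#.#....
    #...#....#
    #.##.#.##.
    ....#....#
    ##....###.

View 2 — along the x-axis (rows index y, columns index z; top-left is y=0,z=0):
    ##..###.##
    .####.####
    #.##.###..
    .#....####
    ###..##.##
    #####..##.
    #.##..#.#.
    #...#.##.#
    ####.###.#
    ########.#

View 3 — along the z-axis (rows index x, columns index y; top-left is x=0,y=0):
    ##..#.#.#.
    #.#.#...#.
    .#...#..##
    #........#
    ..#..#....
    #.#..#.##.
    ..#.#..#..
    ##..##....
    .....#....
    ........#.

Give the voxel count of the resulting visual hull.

before carving: 1000 voxels (10×10×10)
V1 y: intersect with XZ mask (40 set) -- 400 left
V2 x: intersect with YZ mask (67 set) -- 272 left
V3 z: intersect with XY mask (31 set) -- 94 left

94 voxels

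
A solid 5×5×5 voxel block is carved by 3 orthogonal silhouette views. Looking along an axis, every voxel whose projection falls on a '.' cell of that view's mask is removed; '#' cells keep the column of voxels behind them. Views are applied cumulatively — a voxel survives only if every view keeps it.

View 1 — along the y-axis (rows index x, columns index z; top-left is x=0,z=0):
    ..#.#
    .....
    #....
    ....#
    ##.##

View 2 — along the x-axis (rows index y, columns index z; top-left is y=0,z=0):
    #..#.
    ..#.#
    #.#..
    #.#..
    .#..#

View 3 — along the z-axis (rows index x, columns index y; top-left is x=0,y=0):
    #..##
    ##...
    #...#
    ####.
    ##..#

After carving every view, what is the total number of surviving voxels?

full grid |V| = 125
[1] y-view keeps 8 columns → grid now 40
[2] x-view keeps 10 columns → grid now 17
[3] z-view keeps 14 columns → grid now 9

voxel count = 9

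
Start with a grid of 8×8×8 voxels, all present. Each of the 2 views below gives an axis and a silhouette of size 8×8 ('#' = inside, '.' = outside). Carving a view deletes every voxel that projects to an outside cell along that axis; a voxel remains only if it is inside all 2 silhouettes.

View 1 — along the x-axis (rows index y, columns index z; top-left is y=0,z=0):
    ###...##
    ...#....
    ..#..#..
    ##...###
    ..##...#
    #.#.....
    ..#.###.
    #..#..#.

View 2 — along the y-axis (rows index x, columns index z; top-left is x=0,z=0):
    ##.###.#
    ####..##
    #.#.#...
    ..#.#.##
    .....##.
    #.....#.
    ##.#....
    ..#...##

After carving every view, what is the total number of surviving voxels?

before carving: 512 voxels (8×8×8)
step 1: project along x, AND mask (25/64) → |grid| = 200
step 2: project along y, AND mask (29/64) → |grid| = 96

|visual hull| = 96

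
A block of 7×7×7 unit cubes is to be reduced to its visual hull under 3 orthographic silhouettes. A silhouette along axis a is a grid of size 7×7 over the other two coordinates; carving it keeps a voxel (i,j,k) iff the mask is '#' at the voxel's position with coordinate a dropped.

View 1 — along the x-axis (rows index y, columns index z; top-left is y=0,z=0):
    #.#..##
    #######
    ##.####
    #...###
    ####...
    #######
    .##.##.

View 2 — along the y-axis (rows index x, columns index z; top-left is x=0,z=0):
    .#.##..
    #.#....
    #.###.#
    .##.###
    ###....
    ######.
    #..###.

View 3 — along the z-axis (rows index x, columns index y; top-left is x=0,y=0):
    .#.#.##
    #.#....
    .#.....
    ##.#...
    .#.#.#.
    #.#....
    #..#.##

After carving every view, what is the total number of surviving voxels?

remaining voxels: 54

full grid |V| = 343
step 1: project along x, AND mask (36/49) → |grid| = 252
step 2: project along y, AND mask (28/49) → |grid| = 144
step 3: project along z, AND mask (19/49) → |grid| = 54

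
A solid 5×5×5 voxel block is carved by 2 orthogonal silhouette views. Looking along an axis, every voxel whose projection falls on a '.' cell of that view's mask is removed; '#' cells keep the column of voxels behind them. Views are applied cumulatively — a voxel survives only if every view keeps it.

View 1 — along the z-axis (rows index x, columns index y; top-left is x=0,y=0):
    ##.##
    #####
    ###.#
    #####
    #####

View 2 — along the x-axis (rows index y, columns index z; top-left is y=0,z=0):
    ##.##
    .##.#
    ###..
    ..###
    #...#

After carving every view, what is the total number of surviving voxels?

voxel count = 69

full grid |V| = 125
  1. axis=2 (XY plane), |mask|=23  ⇒  voxels=115
  2. axis=0 (YZ plane), |mask|=15  ⇒  voxels=69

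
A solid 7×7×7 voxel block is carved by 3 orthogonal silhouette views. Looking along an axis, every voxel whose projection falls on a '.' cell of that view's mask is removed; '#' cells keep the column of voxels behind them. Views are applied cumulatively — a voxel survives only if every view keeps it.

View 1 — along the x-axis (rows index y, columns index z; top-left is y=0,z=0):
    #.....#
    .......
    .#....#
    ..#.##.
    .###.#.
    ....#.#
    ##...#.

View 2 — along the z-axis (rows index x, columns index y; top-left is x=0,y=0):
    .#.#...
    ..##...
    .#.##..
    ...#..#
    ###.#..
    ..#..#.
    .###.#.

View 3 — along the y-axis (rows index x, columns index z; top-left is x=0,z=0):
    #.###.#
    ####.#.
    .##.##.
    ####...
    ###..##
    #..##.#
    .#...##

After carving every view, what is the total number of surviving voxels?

initial block: 7^3 = 343
carve view 1 (along x, YZ-mask fill 16/49): 112 voxels remain
carve view 2 (along z, XY-mask fill 19/49): 40 voxels remain
carve view 3 (along y, XZ-mask fill 30/49): 28 voxels remain

voxel count = 28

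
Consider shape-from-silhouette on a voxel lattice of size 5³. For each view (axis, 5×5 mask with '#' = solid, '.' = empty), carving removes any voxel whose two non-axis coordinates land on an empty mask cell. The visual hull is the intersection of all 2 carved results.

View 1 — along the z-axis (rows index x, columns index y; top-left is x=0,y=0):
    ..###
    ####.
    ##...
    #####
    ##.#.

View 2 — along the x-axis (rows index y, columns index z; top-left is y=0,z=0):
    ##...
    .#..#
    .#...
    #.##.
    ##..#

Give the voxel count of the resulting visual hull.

start: 5×5×5 = 125 voxels
after view 1 [z-axis, 17 of 25 cells solid] → remaining = 85
after view 2 [x-axis, 11 of 25 cells solid] → remaining = 37

37 voxels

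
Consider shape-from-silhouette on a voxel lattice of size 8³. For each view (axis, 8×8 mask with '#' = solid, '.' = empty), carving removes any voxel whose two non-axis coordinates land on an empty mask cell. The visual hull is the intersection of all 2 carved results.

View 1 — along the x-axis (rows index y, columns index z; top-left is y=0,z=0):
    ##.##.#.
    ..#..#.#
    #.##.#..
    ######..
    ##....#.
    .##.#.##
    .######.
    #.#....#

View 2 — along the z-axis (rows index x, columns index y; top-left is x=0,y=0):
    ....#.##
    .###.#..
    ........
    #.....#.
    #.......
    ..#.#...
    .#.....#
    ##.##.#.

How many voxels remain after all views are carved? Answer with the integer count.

82 voxels

full grid |V| = 512
after view 1 [x-axis, 35 of 64 cells solid] → remaining = 280
after view 2 [z-axis, 19 of 64 cells solid] → remaining = 82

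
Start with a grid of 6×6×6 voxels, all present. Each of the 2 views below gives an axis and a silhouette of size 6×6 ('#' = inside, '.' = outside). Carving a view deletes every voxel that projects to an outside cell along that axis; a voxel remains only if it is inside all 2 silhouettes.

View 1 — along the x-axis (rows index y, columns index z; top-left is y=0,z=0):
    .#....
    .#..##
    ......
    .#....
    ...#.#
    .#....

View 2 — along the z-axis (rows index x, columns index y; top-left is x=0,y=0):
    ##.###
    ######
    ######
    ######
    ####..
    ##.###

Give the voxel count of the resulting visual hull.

voxel count = 45

before carving: 216 voxels (6×6×6)
carve view 1 (along x, YZ-mask fill 8/36): 48 voxels remain
carve view 2 (along z, XY-mask fill 32/36): 45 voxels remain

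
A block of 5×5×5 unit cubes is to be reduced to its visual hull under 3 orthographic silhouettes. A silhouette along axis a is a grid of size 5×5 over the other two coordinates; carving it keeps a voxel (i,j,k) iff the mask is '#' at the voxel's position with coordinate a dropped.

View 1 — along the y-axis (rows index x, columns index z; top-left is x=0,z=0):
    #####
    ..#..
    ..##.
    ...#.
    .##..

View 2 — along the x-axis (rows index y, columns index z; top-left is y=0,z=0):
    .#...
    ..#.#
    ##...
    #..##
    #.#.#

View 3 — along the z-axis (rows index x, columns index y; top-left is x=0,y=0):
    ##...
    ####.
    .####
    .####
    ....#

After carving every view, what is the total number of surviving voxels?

|visual hull| = 9

full grid |V| = 125
after view 1 [y-axis, 11 of 25 cells solid] → remaining = 55
after view 2 [x-axis, 11 of 25 cells solid] → remaining = 21
after view 3 [z-axis, 15 of 25 cells solid] → remaining = 9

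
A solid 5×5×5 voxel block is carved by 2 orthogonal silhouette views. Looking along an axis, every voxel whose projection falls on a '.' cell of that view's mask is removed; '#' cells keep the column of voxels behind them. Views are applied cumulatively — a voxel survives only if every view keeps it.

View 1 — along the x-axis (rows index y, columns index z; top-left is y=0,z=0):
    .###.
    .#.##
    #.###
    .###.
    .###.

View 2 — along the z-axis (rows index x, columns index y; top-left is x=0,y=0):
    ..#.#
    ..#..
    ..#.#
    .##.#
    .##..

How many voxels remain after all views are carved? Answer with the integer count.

before carving: 125 voxels (5×5×5)
[1] x-view keeps 16 columns → grid now 80
[2] z-view keeps 10 columns → grid now 35

35 voxels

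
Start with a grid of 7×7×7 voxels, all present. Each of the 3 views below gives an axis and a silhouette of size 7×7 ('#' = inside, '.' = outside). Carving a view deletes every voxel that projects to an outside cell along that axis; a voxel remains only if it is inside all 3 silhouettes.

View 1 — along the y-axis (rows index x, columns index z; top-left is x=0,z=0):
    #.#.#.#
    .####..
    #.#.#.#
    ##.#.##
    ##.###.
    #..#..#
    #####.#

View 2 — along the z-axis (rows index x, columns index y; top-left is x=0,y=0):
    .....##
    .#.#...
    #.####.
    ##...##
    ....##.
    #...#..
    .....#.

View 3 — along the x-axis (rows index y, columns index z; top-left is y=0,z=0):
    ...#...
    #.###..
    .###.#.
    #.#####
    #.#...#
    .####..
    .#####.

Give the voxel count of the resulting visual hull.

initial block: 7^3 = 343
step 1: project along y, AND mask (31/49) → |grid| = 217
step 2: project along z, AND mask (18/49) → |grid| = 78
step 3: project along x, AND mask (27/49) → |grid| = 39

|visual hull| = 39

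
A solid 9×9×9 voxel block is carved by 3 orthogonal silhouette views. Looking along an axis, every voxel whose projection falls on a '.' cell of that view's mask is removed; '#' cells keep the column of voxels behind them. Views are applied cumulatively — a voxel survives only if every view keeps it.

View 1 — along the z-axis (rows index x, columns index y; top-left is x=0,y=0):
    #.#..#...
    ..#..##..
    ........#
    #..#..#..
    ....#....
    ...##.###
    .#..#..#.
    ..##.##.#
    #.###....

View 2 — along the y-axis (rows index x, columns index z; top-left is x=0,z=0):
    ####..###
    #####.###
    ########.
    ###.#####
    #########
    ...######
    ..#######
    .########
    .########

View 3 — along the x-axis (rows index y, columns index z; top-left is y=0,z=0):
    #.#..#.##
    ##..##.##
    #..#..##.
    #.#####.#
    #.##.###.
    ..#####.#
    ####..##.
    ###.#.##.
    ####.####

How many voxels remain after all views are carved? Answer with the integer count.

|visual hull| = 134

initial block: 9^3 = 729
after view 1 [z-axis, 28 of 81 cells solid] → remaining = 252
after view 2 [y-axis, 69 of 81 cells solid] → remaining = 209
after view 3 [x-axis, 54 of 81 cells solid] → remaining = 134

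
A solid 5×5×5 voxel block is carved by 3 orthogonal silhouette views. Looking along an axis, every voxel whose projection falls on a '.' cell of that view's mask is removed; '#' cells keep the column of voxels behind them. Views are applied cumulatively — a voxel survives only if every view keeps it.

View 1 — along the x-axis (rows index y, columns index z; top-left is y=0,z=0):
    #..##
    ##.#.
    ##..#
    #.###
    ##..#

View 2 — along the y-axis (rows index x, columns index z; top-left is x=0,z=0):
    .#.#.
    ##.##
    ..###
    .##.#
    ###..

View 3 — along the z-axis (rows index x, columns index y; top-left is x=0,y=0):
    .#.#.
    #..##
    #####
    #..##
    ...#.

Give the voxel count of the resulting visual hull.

voxel count = 27

initial block: 5^3 = 125
carve view 1 (along x, YZ-mask fill 16/25): 80 voxels remain
carve view 2 (along y, XZ-mask fill 15/25): 46 voxels remain
carve view 3 (along z, XY-mask fill 14/25): 27 voxels remain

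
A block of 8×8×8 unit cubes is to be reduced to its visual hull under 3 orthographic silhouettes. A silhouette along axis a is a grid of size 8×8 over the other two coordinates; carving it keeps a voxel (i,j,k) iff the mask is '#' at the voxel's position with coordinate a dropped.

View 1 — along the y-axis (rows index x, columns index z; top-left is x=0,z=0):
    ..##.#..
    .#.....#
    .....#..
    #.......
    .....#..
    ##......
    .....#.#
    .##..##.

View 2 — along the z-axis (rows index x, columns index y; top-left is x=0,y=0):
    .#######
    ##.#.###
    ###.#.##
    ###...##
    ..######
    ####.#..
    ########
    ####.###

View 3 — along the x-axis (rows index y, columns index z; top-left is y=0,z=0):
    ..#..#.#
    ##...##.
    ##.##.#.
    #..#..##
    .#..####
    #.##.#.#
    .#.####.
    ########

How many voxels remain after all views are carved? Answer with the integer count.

65 voxels

full grid |V| = 512
[1] y-view keeps 16 columns → grid now 128
[2] z-view keeps 50 columns → grid now 104
[3] x-view keeps 39 columns → grid now 65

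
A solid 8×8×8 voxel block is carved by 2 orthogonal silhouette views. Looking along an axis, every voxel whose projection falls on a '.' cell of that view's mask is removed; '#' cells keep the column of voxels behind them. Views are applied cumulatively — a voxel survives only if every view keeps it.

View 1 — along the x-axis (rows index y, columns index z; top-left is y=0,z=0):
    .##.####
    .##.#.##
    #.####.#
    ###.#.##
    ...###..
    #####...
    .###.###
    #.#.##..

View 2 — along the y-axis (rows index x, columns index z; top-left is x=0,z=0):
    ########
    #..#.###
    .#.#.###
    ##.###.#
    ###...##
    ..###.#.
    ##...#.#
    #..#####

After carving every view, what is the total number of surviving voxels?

|visual hull| = 211

full grid |V| = 512
V1 x: intersect with YZ mask (41 set) -- 328 left
V2 y: intersect with XZ mask (43 set) -- 211 left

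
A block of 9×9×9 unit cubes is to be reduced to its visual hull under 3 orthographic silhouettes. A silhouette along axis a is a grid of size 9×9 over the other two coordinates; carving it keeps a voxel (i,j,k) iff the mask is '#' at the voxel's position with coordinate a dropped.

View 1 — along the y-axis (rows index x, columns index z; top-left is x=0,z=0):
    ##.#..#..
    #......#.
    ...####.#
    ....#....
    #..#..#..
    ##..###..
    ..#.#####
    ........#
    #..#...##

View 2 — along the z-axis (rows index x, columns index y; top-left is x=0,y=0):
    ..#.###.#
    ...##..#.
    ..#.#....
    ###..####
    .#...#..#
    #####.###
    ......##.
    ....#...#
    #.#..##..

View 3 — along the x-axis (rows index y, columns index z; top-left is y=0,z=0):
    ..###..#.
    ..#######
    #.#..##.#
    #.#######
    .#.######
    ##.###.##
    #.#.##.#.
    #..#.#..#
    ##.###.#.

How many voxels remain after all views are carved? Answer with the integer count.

start: 9×9×9 = 729 voxels
V1 y: intersect with XZ mask (31 set) -- 279 left
V2 z: intersect with XY mask (36 set) -- 122 left
V3 x: intersect with YZ mask (53 set) -- 76 left

voxel count = 76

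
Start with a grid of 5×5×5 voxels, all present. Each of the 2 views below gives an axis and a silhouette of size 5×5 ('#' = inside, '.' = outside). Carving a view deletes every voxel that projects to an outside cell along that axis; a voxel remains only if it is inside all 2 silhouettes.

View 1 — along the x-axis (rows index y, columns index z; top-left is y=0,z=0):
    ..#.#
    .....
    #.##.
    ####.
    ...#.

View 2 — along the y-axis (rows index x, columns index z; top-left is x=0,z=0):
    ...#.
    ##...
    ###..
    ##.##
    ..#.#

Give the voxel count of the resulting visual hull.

remaining voxels: 23

before carving: 125 voxels (5×5×5)
step 1: project along x, AND mask (10/25) → |grid| = 50
step 2: project along y, AND mask (12/25) → |grid| = 23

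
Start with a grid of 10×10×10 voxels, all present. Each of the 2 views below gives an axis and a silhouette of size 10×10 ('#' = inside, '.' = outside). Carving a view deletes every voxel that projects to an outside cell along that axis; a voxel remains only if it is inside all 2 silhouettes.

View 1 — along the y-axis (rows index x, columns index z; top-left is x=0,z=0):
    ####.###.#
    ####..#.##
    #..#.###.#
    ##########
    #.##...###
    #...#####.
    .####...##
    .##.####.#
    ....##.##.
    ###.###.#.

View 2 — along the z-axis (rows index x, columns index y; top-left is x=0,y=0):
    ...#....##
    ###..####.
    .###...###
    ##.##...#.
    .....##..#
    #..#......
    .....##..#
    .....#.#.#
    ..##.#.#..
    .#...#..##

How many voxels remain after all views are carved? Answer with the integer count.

start: 10×10×10 = 1000 voxels
  1. axis=1 (XZ plane), |mask|=67  ⇒  voxels=670
  2. axis=2 (XY plane), |mask|=40  ⇒  voxels=272

remaining voxels: 272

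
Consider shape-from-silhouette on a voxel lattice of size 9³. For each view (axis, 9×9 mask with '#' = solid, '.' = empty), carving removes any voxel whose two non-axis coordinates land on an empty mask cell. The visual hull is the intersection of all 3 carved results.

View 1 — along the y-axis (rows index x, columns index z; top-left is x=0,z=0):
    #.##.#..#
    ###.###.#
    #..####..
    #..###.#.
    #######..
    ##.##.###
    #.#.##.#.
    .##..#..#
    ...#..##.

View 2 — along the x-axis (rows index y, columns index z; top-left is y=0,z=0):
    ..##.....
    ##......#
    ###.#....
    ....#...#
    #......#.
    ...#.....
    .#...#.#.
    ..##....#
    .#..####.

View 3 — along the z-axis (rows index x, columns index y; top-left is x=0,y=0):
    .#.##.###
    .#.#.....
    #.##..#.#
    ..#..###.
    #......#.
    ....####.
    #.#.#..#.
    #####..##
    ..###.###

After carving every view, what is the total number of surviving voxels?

before carving: 729 voxels (9×9×9)
  1. axis=1 (XZ plane), |mask|=48  ⇒  voxels=432
  2. axis=0 (YZ plane), |mask|=25  ⇒  voxels=131
  3. axis=2 (XY plane), |mask|=40  ⇒  voxels=61

voxel count = 61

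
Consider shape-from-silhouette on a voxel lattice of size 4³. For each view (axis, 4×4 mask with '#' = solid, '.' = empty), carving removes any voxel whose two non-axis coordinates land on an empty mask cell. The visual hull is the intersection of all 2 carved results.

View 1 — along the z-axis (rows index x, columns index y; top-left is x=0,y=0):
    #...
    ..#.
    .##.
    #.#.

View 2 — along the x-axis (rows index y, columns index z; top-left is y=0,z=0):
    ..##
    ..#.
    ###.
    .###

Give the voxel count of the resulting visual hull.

remaining voxels: 14

full grid |V| = 64
after view 1 [z-axis, 6 of 16 cells solid] → remaining = 24
after view 2 [x-axis, 9 of 16 cells solid] → remaining = 14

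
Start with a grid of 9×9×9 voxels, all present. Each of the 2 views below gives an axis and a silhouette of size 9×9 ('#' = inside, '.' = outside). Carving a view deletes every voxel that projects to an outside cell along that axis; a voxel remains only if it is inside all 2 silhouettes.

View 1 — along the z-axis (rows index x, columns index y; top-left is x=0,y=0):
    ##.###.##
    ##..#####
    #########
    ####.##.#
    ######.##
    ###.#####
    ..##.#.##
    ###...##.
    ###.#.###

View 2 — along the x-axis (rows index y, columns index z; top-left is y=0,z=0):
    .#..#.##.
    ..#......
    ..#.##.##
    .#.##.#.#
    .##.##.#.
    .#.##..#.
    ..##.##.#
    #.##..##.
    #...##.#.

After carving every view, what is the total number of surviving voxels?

voxel count = 260

full grid |V| = 729
carve view 1 (along z, XY-mask fill 63/81): 567 voxels remain
carve view 2 (along x, YZ-mask fill 38/81): 260 voxels remain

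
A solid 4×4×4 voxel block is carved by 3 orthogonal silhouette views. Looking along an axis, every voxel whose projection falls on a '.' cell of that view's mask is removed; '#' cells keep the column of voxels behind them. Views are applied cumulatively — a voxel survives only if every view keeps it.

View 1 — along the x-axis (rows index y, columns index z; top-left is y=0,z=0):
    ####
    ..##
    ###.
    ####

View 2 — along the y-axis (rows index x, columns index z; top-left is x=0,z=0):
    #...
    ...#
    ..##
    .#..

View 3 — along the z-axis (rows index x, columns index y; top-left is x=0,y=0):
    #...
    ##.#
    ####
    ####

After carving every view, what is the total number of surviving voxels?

remaining voxels: 14

initial block: 4^3 = 64
[1] x-view keeps 13 columns → grid now 52
[2] y-view keeps 5 columns → grid now 16
[3] z-view keeps 12 columns → grid now 14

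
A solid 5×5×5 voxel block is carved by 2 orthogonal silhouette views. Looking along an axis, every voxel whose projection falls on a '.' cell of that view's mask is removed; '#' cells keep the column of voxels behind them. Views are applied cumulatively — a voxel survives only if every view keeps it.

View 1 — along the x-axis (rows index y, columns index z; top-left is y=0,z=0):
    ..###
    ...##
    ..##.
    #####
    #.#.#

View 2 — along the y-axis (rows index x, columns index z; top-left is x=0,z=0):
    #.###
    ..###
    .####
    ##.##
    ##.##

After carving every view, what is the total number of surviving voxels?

initial block: 5^3 = 125
[1] x-view keeps 15 columns → grid now 75
[2] y-view keeps 19 columns → grid now 61

61 voxels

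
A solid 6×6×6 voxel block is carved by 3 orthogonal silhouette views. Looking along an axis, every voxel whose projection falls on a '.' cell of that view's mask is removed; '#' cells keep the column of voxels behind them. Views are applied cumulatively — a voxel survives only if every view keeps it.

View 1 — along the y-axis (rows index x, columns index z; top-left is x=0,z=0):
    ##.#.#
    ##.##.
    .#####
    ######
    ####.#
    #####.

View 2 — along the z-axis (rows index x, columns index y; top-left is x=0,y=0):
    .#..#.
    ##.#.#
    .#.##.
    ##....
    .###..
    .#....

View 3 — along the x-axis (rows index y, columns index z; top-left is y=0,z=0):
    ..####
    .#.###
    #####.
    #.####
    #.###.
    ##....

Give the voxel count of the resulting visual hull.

start: 6×6×6 = 216 voxels
after view 1 [y-axis, 29 of 36 cells solid] → remaining = 174
after view 2 [z-axis, 15 of 36 cells solid] → remaining = 71
after view 3 [x-axis, 24 of 36 cells solid] → remaining = 48

48 voxels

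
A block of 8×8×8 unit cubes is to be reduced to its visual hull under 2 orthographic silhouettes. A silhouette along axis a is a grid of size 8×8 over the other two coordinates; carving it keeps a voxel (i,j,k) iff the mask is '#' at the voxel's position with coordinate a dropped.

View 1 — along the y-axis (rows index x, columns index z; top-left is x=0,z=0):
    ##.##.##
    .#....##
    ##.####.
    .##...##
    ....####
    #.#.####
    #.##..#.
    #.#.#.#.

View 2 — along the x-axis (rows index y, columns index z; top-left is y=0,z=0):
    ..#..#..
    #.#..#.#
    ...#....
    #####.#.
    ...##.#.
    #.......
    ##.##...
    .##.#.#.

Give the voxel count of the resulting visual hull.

start: 8×8×8 = 512 voxels
[1] y-view keeps 37 columns → grid now 296
[2] x-view keeps 25 columns → grid now 115

|visual hull| = 115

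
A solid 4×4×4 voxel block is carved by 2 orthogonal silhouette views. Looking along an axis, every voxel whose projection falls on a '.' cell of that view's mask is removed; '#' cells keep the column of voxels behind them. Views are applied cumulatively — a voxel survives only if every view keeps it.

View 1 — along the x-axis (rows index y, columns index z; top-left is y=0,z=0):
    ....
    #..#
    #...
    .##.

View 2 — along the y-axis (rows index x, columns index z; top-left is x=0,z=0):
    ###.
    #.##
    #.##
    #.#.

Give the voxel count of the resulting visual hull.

before carving: 64 voxels (4×4×4)
V1 x: intersect with YZ mask (5 set) -- 20 left
V2 y: intersect with XZ mask (11 set) -- 15 left

remaining voxels: 15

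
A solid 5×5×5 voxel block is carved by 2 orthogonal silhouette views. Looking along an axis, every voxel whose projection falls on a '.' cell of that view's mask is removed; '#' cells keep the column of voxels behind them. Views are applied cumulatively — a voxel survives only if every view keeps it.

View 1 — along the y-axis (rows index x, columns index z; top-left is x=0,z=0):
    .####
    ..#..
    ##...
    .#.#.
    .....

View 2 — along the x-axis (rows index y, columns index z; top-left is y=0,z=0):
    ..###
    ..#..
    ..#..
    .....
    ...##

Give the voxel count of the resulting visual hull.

remaining voxels: 12

before carving: 125 voxels (5×5×5)
after view 1 [y-axis, 9 of 25 cells solid] → remaining = 45
after view 2 [x-axis, 7 of 25 cells solid] → remaining = 12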